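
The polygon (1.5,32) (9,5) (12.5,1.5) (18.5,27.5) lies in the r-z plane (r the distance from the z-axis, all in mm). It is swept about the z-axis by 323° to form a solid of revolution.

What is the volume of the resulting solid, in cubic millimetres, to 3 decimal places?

Profile (r,z), 4 vertices: (1.5,32) (9,5) (12.5,1.5) (18.5,27.5)
edge 0: (1.5,32)→(9,5)  cross = 1.5·5 − 9·32 = -280.5000; (r_i+r_j)·cross = 10.5·-280.5000 = -2945.2500
edge 1: (9,5)→(12.5,1.5)  cross = 9·1.5 − 12.5·5 = -49.0000; (r_i+r_j)·cross = 21.5·-49.0000 = -1053.5000
edge 2: (12.5,1.5)→(18.5,27.5)  cross = 12.5·27.5 − 18.5·1.5 = 316.0000; (r_i+r_j)·cross = 31·316.0000 = 9796.0000
edge 3: (18.5,27.5)→(1.5,32)  cross = 18.5·32 − 1.5·27.5 = 550.7500; (r_i+r_j)·cross = 20·550.7500 = 11015.0000
Σcross = 537.2500 → A = |Σcross|/2 = 268.6250 mm²
Σ(r_i+r_j)·cross = 16812.2500 → first moment M = |Σ|/6 = 2802.0417
R_c = M/A = 2802.0417/268.6250 = 10.4311 mm
θ = 323° = 5.637413 rad
V = θ·R_c·A = 5.637413·10.4311·268.6250 = 15796.267 mm³

Volume = 15796.267 mm³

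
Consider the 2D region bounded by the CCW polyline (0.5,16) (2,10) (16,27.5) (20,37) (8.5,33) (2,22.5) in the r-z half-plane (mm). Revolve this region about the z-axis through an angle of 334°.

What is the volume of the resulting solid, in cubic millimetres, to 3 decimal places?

Volume = 10462.072 mm³

Profile (r,z), 6 vertices: (0.5,16) (2,10) (16,27.5) (20,37) (8.5,33) (2,22.5)
edge 0: (0.5,16)→(2,10)  cross = 0.5·10 − 2·16 = -27.0000; (r_i+r_j)·cross = 2.5·-27.0000 = -67.5000
edge 1: (2,10)→(16,27.5)  cross = 2·27.5 − 16·10 = -105.0000; (r_i+r_j)·cross = 18·-105.0000 = -1890.0000
edge 2: (16,27.5)→(20,37)  cross = 16·37 − 20·27.5 = 42.0000; (r_i+r_j)·cross = 36·42.0000 = 1512.0000
edge 3: (20,37)→(8.5,33)  cross = 20·33 − 8.5·37 = 345.5000; (r_i+r_j)·cross = 28.5·345.5000 = 9846.7500
edge 4: (8.5,33)→(2,22.5)  cross = 8.5·22.5 − 2·33 = 125.2500; (r_i+r_j)·cross = 10.5·125.2500 = 1315.1250
edge 5: (2,22.5)→(0.5,16)  cross = 2·16 − 0.5·22.5 = 20.7500; (r_i+r_j)·cross = 2.5·20.7500 = 51.8750
Σcross = 401.5000 → A = |Σcross|/2 = 200.7500 mm²
Σ(r_i+r_j)·cross = 10768.2500 → first moment M = |Σ|/6 = 1794.7083
R_c = M/A = 1794.7083/200.7500 = 8.9400 mm
θ = 334° = 5.829400 rad
V = θ·R_c·A = 5.829400·8.9400·200.7500 = 10462.072 mm³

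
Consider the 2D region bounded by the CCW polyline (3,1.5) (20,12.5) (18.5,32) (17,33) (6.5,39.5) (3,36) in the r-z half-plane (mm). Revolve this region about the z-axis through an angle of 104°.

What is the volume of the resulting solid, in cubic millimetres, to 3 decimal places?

Volume = 8920.177 mm³

Profile (r,z), 6 vertices: (3,1.5) (20,12.5) (18.5,32) (17,33) (6.5,39.5) (3,36)
edge 0: (3,1.5)→(20,12.5)  cross = 3·12.5 − 20·1.5 = 7.5000; (r_i+r_j)·cross = 23·7.5000 = 172.5000
edge 1: (20,12.5)→(18.5,32)  cross = 20·32 − 18.5·12.5 = 408.7500; (r_i+r_j)·cross = 38.5·408.7500 = 15736.8750
edge 2: (18.5,32)→(17,33)  cross = 18.5·33 − 17·32 = 66.5000; (r_i+r_j)·cross = 35.5·66.5000 = 2360.7500
edge 3: (17,33)→(6.5,39.5)  cross = 17·39.5 − 6.5·33 = 457.0000; (r_i+r_j)·cross = 23.5·457.0000 = 10739.5000
edge 4: (6.5,39.5)→(3,36)  cross = 6.5·36 − 3·39.5 = 115.5000; (r_i+r_j)·cross = 9.5·115.5000 = 1097.2500
edge 5: (3,36)→(3,1.5)  cross = 3·1.5 − 3·36 = -103.5000; (r_i+r_j)·cross = 6·-103.5000 = -621.0000
Σcross = 951.7500 → A = |Σcross|/2 = 475.8750 mm²
Σ(r_i+r_j)·cross = 29485.8750 → first moment M = |Σ|/6 = 4914.3125
R_c = M/A = 4914.3125/475.8750 = 10.3269 mm
θ = 104° = 1.815142 rad
V = θ·R_c·A = 1.815142·10.3269·475.8750 = 8920.177 mm³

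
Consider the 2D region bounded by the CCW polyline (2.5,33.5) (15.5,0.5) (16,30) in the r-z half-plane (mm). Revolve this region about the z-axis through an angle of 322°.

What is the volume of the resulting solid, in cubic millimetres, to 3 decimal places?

Profile (r,z), 3 vertices: (2.5,33.5) (15.5,0.5) (16,30)
edge 0: (2.5,33.5)→(15.5,0.5)  cross = 2.5·0.5 − 15.5·33.5 = -518.0000; (r_i+r_j)·cross = 18·-518.0000 = -9324.0000
edge 1: (15.5,0.5)→(16,30)  cross = 15.5·30 − 16·0.5 = 457.0000; (r_i+r_j)·cross = 31.5·457.0000 = 14395.5000
edge 2: (16,30)→(2.5,33.5)  cross = 16·33.5 − 2.5·30 = 461.0000; (r_i+r_j)·cross = 18.5·461.0000 = 8528.5000
Σcross = 400.0000 → A = |Σcross|/2 = 200.0000 mm²
Σ(r_i+r_j)·cross = 13600.0000 → first moment M = |Σ|/6 = 2266.6667
R_c = M/A = 2266.6667/200.0000 = 11.3333 mm
θ = 322° = 5.619960 rad
V = θ·R_c·A = 5.619960·11.3333·200.0000 = 12738.576 mm³

Volume = 12738.576 mm³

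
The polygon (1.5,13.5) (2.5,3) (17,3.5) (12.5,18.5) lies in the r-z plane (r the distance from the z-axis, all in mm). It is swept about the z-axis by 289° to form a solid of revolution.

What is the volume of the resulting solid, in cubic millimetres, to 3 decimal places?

Profile (r,z), 4 vertices: (1.5,13.5) (2.5,3) (17,3.5) (12.5,18.5)
edge 0: (1.5,13.5)→(2.5,3)  cross = 1.5·3 − 2.5·13.5 = -29.2500; (r_i+r_j)·cross = 4·-29.2500 = -117.0000
edge 1: (2.5,3)→(17,3.5)  cross = 2.5·3.5 − 17·3 = -42.2500; (r_i+r_j)·cross = 19.5·-42.2500 = -823.8750
edge 2: (17,3.5)→(12.5,18.5)  cross = 17·18.5 − 12.5·3.5 = 270.7500; (r_i+r_j)·cross = 29.5·270.7500 = 7987.1250
edge 3: (12.5,18.5)→(1.5,13.5)  cross = 12.5·13.5 − 1.5·18.5 = 141.0000; (r_i+r_j)·cross = 14·141.0000 = 1974.0000
Σcross = 340.2500 → A = |Σcross|/2 = 170.1250 mm²
Σ(r_i+r_j)·cross = 9020.2500 → first moment M = |Σ|/6 = 1503.3750
R_c = M/A = 1503.3750/170.1250 = 8.8369 mm
θ = 289° = 5.044002 rad
V = θ·R_c·A = 5.044002·8.8369·170.1250 = 7583.026 mm³

Volume = 7583.026 mm³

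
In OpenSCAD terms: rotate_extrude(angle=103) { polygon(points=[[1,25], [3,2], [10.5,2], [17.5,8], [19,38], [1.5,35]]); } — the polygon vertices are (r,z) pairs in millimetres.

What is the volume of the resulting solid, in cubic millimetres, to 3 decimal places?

Volume = 9609.323 mm³

Profile (r,z), 6 vertices: (1,25) (3,2) (10.5,2) (17.5,8) (19,38) (1.5,35)
edge 0: (1,25)→(3,2)  cross = 1·2 − 3·25 = -73.0000; (r_i+r_j)·cross = 4·-73.0000 = -292.0000
edge 1: (3,2)→(10.5,2)  cross = 3·2 − 10.5·2 = -15.0000; (r_i+r_j)·cross = 13.5·-15.0000 = -202.5000
edge 2: (10.5,2)→(17.5,8)  cross = 10.5·8 − 17.5·2 = 49.0000; (r_i+r_j)·cross = 28·49.0000 = 1372.0000
edge 3: (17.5,8)→(19,38)  cross = 17.5·38 − 19·8 = 513.0000; (r_i+r_j)·cross = 36.5·513.0000 = 18724.5000
edge 4: (19,38)→(1.5,35)  cross = 19·35 − 1.5·38 = 608.0000; (r_i+r_j)·cross = 20.5·608.0000 = 12464.0000
edge 5: (1.5,35)→(1,25)  cross = 1.5·25 − 1·35 = 2.5000; (r_i+r_j)·cross = 2.5·2.5000 = 6.2500
Σcross = 1084.5000 → A = |Σcross|/2 = 542.2500 mm²
Σ(r_i+r_j)·cross = 32072.2500 → first moment M = |Σ|/6 = 5345.3750
R_c = M/A = 5345.3750/542.2500 = 9.8578 mm
θ = 103° = 1.797689 rad
V = θ·R_c·A = 1.797689·9.8578·542.2500 = 9609.323 mm³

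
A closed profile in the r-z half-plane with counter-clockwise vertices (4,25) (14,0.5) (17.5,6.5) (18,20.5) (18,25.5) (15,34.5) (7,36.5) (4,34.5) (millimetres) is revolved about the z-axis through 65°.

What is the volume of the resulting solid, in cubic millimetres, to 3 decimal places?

Volume = 4442.939 mm³

Profile (r,z), 8 vertices: (4,25) (14,0.5) (17.5,6.5) (18,20.5) (18,25.5) (15,34.5) (7,36.5) (4,34.5)
edge 0: (4,25)→(14,0.5)  cross = 4·0.5 − 14·25 = -348.0000; (r_i+r_j)·cross = 18·-348.0000 = -6264.0000
edge 1: (14,0.5)→(17.5,6.5)  cross = 14·6.5 − 17.5·0.5 = 82.2500; (r_i+r_j)·cross = 31.5·82.2500 = 2590.8750
edge 2: (17.5,6.5)→(18,20.5)  cross = 17.5·20.5 − 18·6.5 = 241.7500; (r_i+r_j)·cross = 35.5·241.7500 = 8582.1250
edge 3: (18,20.5)→(18,25.5)  cross = 18·25.5 − 18·20.5 = 90.0000; (r_i+r_j)·cross = 36·90.0000 = 3240.0000
edge 4: (18,25.5)→(15,34.5)  cross = 18·34.5 − 15·25.5 = 238.5000; (r_i+r_j)·cross = 33·238.5000 = 7870.5000
edge 5: (15,34.5)→(7,36.5)  cross = 15·36.5 − 7·34.5 = 306.0000; (r_i+r_j)·cross = 22·306.0000 = 6732.0000
edge 6: (7,36.5)→(4,34.5)  cross = 7·34.5 − 4·36.5 = 95.5000; (r_i+r_j)·cross = 11·95.5000 = 1050.5000
edge 7: (4,34.5)→(4,25)  cross = 4·25 − 4·34.5 = -38.0000; (r_i+r_j)·cross = 8·-38.0000 = -304.0000
Σcross = 668.0000 → A = |Σcross|/2 = 334.0000 mm²
Σ(r_i+r_j)·cross = 23498.0000 → first moment M = |Σ|/6 = 3916.3333
R_c = M/A = 3916.3333/334.0000 = 11.7255 mm
θ = 65° = 1.134464 rad
V = θ·R_c·A = 1.134464·11.7255·334.0000 = 4442.939 mm³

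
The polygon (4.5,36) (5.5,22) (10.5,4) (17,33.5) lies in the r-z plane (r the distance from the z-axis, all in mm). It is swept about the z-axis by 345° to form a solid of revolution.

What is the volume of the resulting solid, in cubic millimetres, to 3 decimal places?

Volume = 13433.712 mm³

Profile (r,z), 4 vertices: (4.5,36) (5.5,22) (10.5,4) (17,33.5)
edge 0: (4.5,36)→(5.5,22)  cross = 4.5·22 − 5.5·36 = -99.0000; (r_i+r_j)·cross = 10·-99.0000 = -990.0000
edge 1: (5.5,22)→(10.5,4)  cross = 5.5·4 − 10.5·22 = -209.0000; (r_i+r_j)·cross = 16·-209.0000 = -3344.0000
edge 2: (10.5,4)→(17,33.5)  cross = 10.5·33.5 − 17·4 = 283.7500; (r_i+r_j)·cross = 27.5·283.7500 = 7803.1250
edge 3: (17,33.5)→(4.5,36)  cross = 17·36 − 4.5·33.5 = 461.2500; (r_i+r_j)·cross = 21.5·461.2500 = 9916.8750
Σcross = 437.0000 → A = |Σcross|/2 = 218.5000 mm²
Σ(r_i+r_j)·cross = 13386.0000 → first moment M = |Σ|/6 = 2231.0000
R_c = M/A = 2231.0000/218.5000 = 10.2105 mm
θ = 345° = 6.021386 rad
V = θ·R_c·A = 6.021386·10.2105·218.5000 = 13433.712 mm³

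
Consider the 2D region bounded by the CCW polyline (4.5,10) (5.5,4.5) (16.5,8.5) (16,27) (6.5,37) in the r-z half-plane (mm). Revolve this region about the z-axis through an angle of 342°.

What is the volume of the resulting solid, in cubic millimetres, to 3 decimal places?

Profile (r,z), 5 vertices: (4.5,10) (5.5,4.5) (16.5,8.5) (16,27) (6.5,37)
edge 0: (4.5,10)→(5.5,4.5)  cross = 4.5·4.5 − 5.5·10 = -34.7500; (r_i+r_j)·cross = 10·-34.7500 = -347.5000
edge 1: (5.5,4.5)→(16.5,8.5)  cross = 5.5·8.5 − 16.5·4.5 = -27.5000; (r_i+r_j)·cross = 22·-27.5000 = -605.0000
edge 2: (16.5,8.5)→(16,27)  cross = 16.5·27 − 16·8.5 = 309.5000; (r_i+r_j)·cross = 32.5·309.5000 = 10058.7500
edge 3: (16,27)→(6.5,37)  cross = 16·37 − 6.5·27 = 416.5000; (r_i+r_j)·cross = 22.5·416.5000 = 9371.2500
edge 4: (6.5,37)→(4.5,10)  cross = 6.5·10 − 4.5·37 = -101.5000; (r_i+r_j)·cross = 11·-101.5000 = -1116.5000
Σcross = 562.2500 → A = |Σcross|/2 = 281.1250 mm²
Σ(r_i+r_j)·cross = 17361.0000 → first moment M = |Σ|/6 = 2893.5000
R_c = M/A = 2893.5000/281.1250 = 10.2926 mm
θ = 342° = 5.969026 rad
V = θ·R_c·A = 5.969026·10.2926·281.1250 = 17271.377 mm³

Volume = 17271.377 mm³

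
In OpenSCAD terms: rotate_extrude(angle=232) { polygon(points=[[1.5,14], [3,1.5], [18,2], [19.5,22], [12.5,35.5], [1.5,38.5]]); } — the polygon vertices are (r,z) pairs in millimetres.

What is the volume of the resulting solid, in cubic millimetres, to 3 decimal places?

Volume = 21596.469 mm³

Profile (r,z), 6 vertices: (1.5,14) (3,1.5) (18,2) (19.5,22) (12.5,35.5) (1.5,38.5)
edge 0: (1.5,14)→(3,1.5)  cross = 1.5·1.5 − 3·14 = -39.7500; (r_i+r_j)·cross = 4.5·-39.7500 = -178.8750
edge 1: (3,1.5)→(18,2)  cross = 3·2 − 18·1.5 = -21.0000; (r_i+r_j)·cross = 21·-21.0000 = -441.0000
edge 2: (18,2)→(19.5,22)  cross = 18·22 − 19.5·2 = 357.0000; (r_i+r_j)·cross = 37.5·357.0000 = 13387.5000
edge 3: (19.5,22)→(12.5,35.5)  cross = 19.5·35.5 − 12.5·22 = 417.2500; (r_i+r_j)·cross = 32·417.2500 = 13352.0000
edge 4: (12.5,35.5)→(1.5,38.5)  cross = 12.5·38.5 − 1.5·35.5 = 428.0000; (r_i+r_j)·cross = 14·428.0000 = 5992.0000
edge 5: (1.5,38.5)→(1.5,14)  cross = 1.5·14 − 1.5·38.5 = -36.7500; (r_i+r_j)·cross = 3·-36.7500 = -110.2500
Σcross = 1104.7500 → A = |Σcross|/2 = 552.3750 mm²
Σ(r_i+r_j)·cross = 32001.3750 → first moment M = |Σ|/6 = 5333.5625
R_c = M/A = 5333.5625/552.3750 = 9.6557 mm
θ = 232° = 4.049164 rad
V = θ·R_c·A = 4.049164·9.6557·552.3750 = 21596.469 mm³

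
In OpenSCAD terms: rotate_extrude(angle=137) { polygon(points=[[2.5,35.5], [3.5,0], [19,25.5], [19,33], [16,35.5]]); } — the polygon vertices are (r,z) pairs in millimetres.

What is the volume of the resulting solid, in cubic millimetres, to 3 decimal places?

Volume = 8237.841 mm³

Profile (r,z), 5 vertices: (2.5,35.5) (3.5,0) (19,25.5) (19,33) (16,35.5)
edge 0: (2.5,35.5)→(3.5,0)  cross = 2.5·0 − 3.5·35.5 = -124.2500; (r_i+r_j)·cross = 6·-124.2500 = -745.5000
edge 1: (3.5,0)→(19,25.5)  cross = 3.5·25.5 − 19·0 = 89.2500; (r_i+r_j)·cross = 22.5·89.2500 = 2008.1250
edge 2: (19,25.5)→(19,33)  cross = 19·33 − 19·25.5 = 142.5000; (r_i+r_j)·cross = 38·142.5000 = 5415.0000
edge 3: (19,33)→(16,35.5)  cross = 19·35.5 − 16·33 = 146.5000; (r_i+r_j)·cross = 35·146.5000 = 5127.5000
edge 4: (16,35.5)→(2.5,35.5)  cross = 16·35.5 − 2.5·35.5 = 479.2500; (r_i+r_j)·cross = 18.5·479.2500 = 8866.1250
Σcross = 733.2500 → A = |Σcross|/2 = 366.6250 mm²
Σ(r_i+r_j)·cross = 20671.2500 → first moment M = |Σ|/6 = 3445.2083
R_c = M/A = 3445.2083/366.6250 = 9.3971 mm
θ = 137° = 2.391101 rad
V = θ·R_c·A = 2.391101·9.3971·366.6250 = 8237.841 mm³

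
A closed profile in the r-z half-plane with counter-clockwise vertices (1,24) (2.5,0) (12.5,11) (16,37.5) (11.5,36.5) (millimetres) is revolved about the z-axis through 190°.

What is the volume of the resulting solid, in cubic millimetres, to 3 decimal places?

Profile (r,z), 5 vertices: (1,24) (2.5,0) (12.5,11) (16,37.5) (11.5,36.5)
edge 0: (1,24)→(2.5,0)  cross = 1·0 − 2.5·24 = -60.0000; (r_i+r_j)·cross = 3.5·-60.0000 = -210.0000
edge 1: (2.5,0)→(12.5,11)  cross = 2.5·11 − 12.5·0 = 27.5000; (r_i+r_j)·cross = 15·27.5000 = 412.5000
edge 2: (12.5,11)→(16,37.5)  cross = 12.5·37.5 − 16·11 = 292.7500; (r_i+r_j)·cross = 28.5·292.7500 = 8343.3750
edge 3: (16,37.5)→(11.5,36.5)  cross = 16·36.5 − 11.5·37.5 = 152.7500; (r_i+r_j)·cross = 27.5·152.7500 = 4200.6250
edge 4: (11.5,36.5)→(1,24)  cross = 11.5·24 − 1·36.5 = 239.5000; (r_i+r_j)·cross = 12.5·239.5000 = 2993.7500
Σcross = 652.5000 → A = |Σcross|/2 = 326.2500 mm²
Σ(r_i+r_j)·cross = 15740.2500 → first moment M = |Σ|/6 = 2623.3750
R_c = M/A = 2623.3750/326.2500 = 8.0410 mm
θ = 190° = 3.316126 rad
V = θ·R_c·A = 3.316126·8.0410·326.2500 = 8699.441 mm³

Volume = 8699.441 mm³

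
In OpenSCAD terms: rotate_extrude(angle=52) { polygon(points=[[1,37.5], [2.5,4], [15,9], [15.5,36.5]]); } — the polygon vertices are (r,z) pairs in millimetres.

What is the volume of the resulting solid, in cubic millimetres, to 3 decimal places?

Volume = 3095.120 mm³

Profile (r,z), 4 vertices: (1,37.5) (2.5,4) (15,9) (15.5,36.5)
edge 0: (1,37.5)→(2.5,4)  cross = 1·4 − 2.5·37.5 = -89.7500; (r_i+r_j)·cross = 3.5·-89.7500 = -314.1250
edge 1: (2.5,4)→(15,9)  cross = 2.5·9 − 15·4 = -37.5000; (r_i+r_j)·cross = 17.5·-37.5000 = -656.2500
edge 2: (15,9)→(15.5,36.5)  cross = 15·36.5 − 15.5·9 = 408.0000; (r_i+r_j)·cross = 30.5·408.0000 = 12444.0000
edge 3: (15.5,36.5)→(1,37.5)  cross = 15.5·37.5 − 1·36.5 = 544.7500; (r_i+r_j)·cross = 16.5·544.7500 = 8988.3750
Σcross = 825.5000 → A = |Σcross|/2 = 412.7500 mm²
Σ(r_i+r_j)·cross = 20462.0000 → first moment M = |Σ|/6 = 3410.3333
R_c = M/A = 3410.3333/412.7500 = 8.2625 mm
θ = 52° = 0.907571 rad
V = θ·R_c·A = 0.907571·8.2625·412.7500 = 3095.120 mm³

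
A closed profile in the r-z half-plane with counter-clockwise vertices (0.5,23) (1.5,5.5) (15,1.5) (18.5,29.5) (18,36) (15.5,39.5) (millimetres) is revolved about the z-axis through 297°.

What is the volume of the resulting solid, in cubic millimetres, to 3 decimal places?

Profile (r,z), 6 vertices: (0.5,23) (1.5,5.5) (15,1.5) (18.5,29.5) (18,36) (15.5,39.5)
edge 0: (0.5,23)→(1.5,5.5)  cross = 0.5·5.5 − 1.5·23 = -31.7500; (r_i+r_j)·cross = 2·-31.7500 = -63.5000
edge 1: (1.5,5.5)→(15,1.5)  cross = 1.5·1.5 − 15·5.5 = -80.2500; (r_i+r_j)·cross = 16.5·-80.2500 = -1324.1250
edge 2: (15,1.5)→(18.5,29.5)  cross = 15·29.5 − 18.5·1.5 = 414.7500; (r_i+r_j)·cross = 33.5·414.7500 = 13894.1250
edge 3: (18.5,29.5)→(18,36)  cross = 18.5·36 − 18·29.5 = 135.0000; (r_i+r_j)·cross = 36.5·135.0000 = 4927.5000
edge 4: (18,36)→(15.5,39.5)  cross = 18·39.5 − 15.5·36 = 153.0000; (r_i+r_j)·cross = 33.5·153.0000 = 5125.5000
edge 5: (15.5,39.5)→(0.5,23)  cross = 15.5·23 − 0.5·39.5 = 336.7500; (r_i+r_j)·cross = 16·336.7500 = 5388.0000
Σcross = 927.5000 → A = |Σcross|/2 = 463.7500 mm²
Σ(r_i+r_j)·cross = 27947.5000 → first moment M = |Σ|/6 = 4657.9167
R_c = M/A = 4657.9167/463.7500 = 10.0440 mm
θ = 297° = 5.183628 rad
V = θ·R_c·A = 5.183628·10.0440·463.7500 = 24144.907 mm³

Volume = 24144.907 mm³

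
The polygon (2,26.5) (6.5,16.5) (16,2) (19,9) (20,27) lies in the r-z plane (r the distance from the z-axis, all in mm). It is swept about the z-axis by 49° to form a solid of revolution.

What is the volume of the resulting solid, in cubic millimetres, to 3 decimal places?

Profile (r,z), 5 vertices: (2,26.5) (6.5,16.5) (16,2) (19,9) (20,27)
edge 0: (2,26.5)→(6.5,16.5)  cross = 2·16.5 − 6.5·26.5 = -139.2500; (r_i+r_j)·cross = 8.5·-139.2500 = -1183.6250
edge 1: (6.5,16.5)→(16,2)  cross = 6.5·2 − 16·16.5 = -251.0000; (r_i+r_j)·cross = 22.5·-251.0000 = -5647.5000
edge 2: (16,2)→(19,9)  cross = 16·9 − 19·2 = 106.0000; (r_i+r_j)·cross = 35·106.0000 = 3710.0000
edge 3: (19,9)→(20,27)  cross = 19·27 − 20·9 = 333.0000; (r_i+r_j)·cross = 39·333.0000 = 12987.0000
edge 4: (20,27)→(2,26.5)  cross = 20·26.5 − 2·27 = 476.0000; (r_i+r_j)·cross = 22·476.0000 = 10472.0000
Σcross = 524.7500 → A = |Σcross|/2 = 262.3750 mm²
Σ(r_i+r_j)·cross = 20337.8750 → first moment M = |Σ|/6 = 3389.6458
R_c = M/A = 3389.6458/262.3750 = 12.9191 mm
θ = 49° = 0.855211 rad
V = θ·R_c·A = 0.855211·12.9191·262.3750 = 2898.864 mm³

Volume = 2898.864 mm³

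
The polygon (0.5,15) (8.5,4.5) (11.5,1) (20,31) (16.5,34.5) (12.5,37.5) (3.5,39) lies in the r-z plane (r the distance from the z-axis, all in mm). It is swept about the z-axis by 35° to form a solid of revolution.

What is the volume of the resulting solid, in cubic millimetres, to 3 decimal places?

Profile (r,z), 7 vertices: (0.5,15) (8.5,4.5) (11.5,1) (20,31) (16.5,34.5) (12.5,37.5) (3.5,39)
edge 0: (0.5,15)→(8.5,4.5)  cross = 0.5·4.5 − 8.5·15 = -125.2500; (r_i+r_j)·cross = 9·-125.2500 = -1127.2500
edge 1: (8.5,4.5)→(11.5,1)  cross = 8.5·1 − 11.5·4.5 = -43.2500; (r_i+r_j)·cross = 20·-43.2500 = -865.0000
edge 2: (11.5,1)→(20,31)  cross = 11.5·31 − 20·1 = 336.5000; (r_i+r_j)·cross = 31.5·336.5000 = 10599.7500
edge 3: (20,31)→(16.5,34.5)  cross = 20·34.5 − 16.5·31 = 178.5000; (r_i+r_j)·cross = 36.5·178.5000 = 6515.2500
edge 4: (16.5,34.5)→(12.5,37.5)  cross = 16.5·37.5 − 12.5·34.5 = 187.5000; (r_i+r_j)·cross = 29·187.5000 = 5437.5000
edge 5: (12.5,37.5)→(3.5,39)  cross = 12.5·39 − 3.5·37.5 = 356.2500; (r_i+r_j)·cross = 16·356.2500 = 5700.0000
edge 6: (3.5,39)→(0.5,15)  cross = 3.5·15 − 0.5·39 = 33.0000; (r_i+r_j)·cross = 4·33.0000 = 132.0000
Σcross = 923.2500 → A = |Σcross|/2 = 461.6250 mm²
Σ(r_i+r_j)·cross = 26392.2500 → first moment M = |Σ|/6 = 4398.7083
R_c = M/A = 4398.7083/461.6250 = 9.5287 mm
θ = 35° = 0.610865 rad
V = θ·R_c·A = 0.610865·9.5287·461.6250 = 2687.018 mm³

Volume = 2687.018 mm³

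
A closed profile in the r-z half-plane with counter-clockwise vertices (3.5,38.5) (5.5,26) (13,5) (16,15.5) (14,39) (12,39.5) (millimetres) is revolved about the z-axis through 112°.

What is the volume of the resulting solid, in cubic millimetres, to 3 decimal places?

Profile (r,z), 6 vertices: (3.5,38.5) (5.5,26) (13,5) (16,15.5) (14,39) (12,39.5)
edge 0: (3.5,38.5)→(5.5,26)  cross = 3.5·26 − 5.5·38.5 = -120.7500; (r_i+r_j)·cross = 9·-120.7500 = -1086.7500
edge 1: (5.5,26)→(13,5)  cross = 5.5·5 − 13·26 = -310.5000; (r_i+r_j)·cross = 18.5·-310.5000 = -5744.2500
edge 2: (13,5)→(16,15.5)  cross = 13·15.5 − 16·5 = 121.5000; (r_i+r_j)·cross = 29·121.5000 = 3523.5000
edge 3: (16,15.5)→(14,39)  cross = 16·39 − 14·15.5 = 407.0000; (r_i+r_j)·cross = 30·407.0000 = 12210.0000
edge 4: (14,39)→(12,39.5)  cross = 14·39.5 − 12·39 = 85.0000; (r_i+r_j)·cross = 26·85.0000 = 2210.0000
edge 5: (12,39.5)→(3.5,38.5)  cross = 12·38.5 − 3.5·39.5 = 323.7500; (r_i+r_j)·cross = 15.5·323.7500 = 5018.1250
Σcross = 506.0000 → A = |Σcross|/2 = 253.0000 mm²
Σ(r_i+r_j)·cross = 16130.6250 → first moment M = |Σ|/6 = 2688.4375
R_c = M/A = 2688.4375/253.0000 = 10.6262 mm
θ = 112° = 1.954769 rad
V = θ·R_c·A = 1.954769·10.6262·253.0000 = 5255.274 mm³

Volume = 5255.274 mm³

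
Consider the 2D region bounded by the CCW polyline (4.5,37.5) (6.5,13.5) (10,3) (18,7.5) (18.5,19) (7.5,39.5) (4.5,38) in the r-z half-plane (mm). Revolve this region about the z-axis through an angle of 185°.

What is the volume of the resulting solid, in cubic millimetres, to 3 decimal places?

Volume = 11112.186 mm³

Profile (r,z), 7 vertices: (4.5,37.5) (6.5,13.5) (10,3) (18,7.5) (18.5,19) (7.5,39.5) (4.5,38)
edge 0: (4.5,37.5)→(6.5,13.5)  cross = 4.5·13.5 − 6.5·37.5 = -183.0000; (r_i+r_j)·cross = 11·-183.0000 = -2013.0000
edge 1: (6.5,13.5)→(10,3)  cross = 6.5·3 − 10·13.5 = -115.5000; (r_i+r_j)·cross = 16.5·-115.5000 = -1905.7500
edge 2: (10,3)→(18,7.5)  cross = 10·7.5 − 18·3 = 21.0000; (r_i+r_j)·cross = 28·21.0000 = 588.0000
edge 3: (18,7.5)→(18.5,19)  cross = 18·19 − 18.5·7.5 = 203.2500; (r_i+r_j)·cross = 36.5·203.2500 = 7418.6250
edge 4: (18.5,19)→(7.5,39.5)  cross = 18.5·39.5 − 7.5·19 = 588.2500; (r_i+r_j)·cross = 26·588.2500 = 15294.5000
edge 5: (7.5,39.5)→(4.5,38)  cross = 7.5·38 − 4.5·39.5 = 107.2500; (r_i+r_j)·cross = 12·107.2500 = 1287.0000
edge 6: (4.5,38)→(4.5,37.5)  cross = 4.5·37.5 − 4.5·38 = -2.2500; (r_i+r_j)·cross = 9·-2.2500 = -20.2500
Σcross = 619.0000 → A = |Σcross|/2 = 309.5000 mm²
Σ(r_i+r_j)·cross = 20649.1250 → first moment M = |Σ|/6 = 3441.5208
R_c = M/A = 3441.5208/309.5000 = 11.1196 mm
θ = 185° = 3.228859 rad
V = θ·R_c·A = 3.228859·11.1196·309.5000 = 11112.186 mm³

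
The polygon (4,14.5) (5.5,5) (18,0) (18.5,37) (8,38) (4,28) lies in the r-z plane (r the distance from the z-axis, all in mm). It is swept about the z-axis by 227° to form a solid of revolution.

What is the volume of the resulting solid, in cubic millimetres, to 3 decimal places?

Profile (r,z), 6 vertices: (4,14.5) (5.5,5) (18,0) (18.5,37) (8,38) (4,28)
edge 0: (4,14.5)→(5.5,5)  cross = 4·5 − 5.5·14.5 = -59.7500; (r_i+r_j)·cross = 9.5·-59.7500 = -567.6250
edge 1: (5.5,5)→(18,0)  cross = 5.5·0 − 18·5 = -90.0000; (r_i+r_j)·cross = 23.5·-90.0000 = -2115.0000
edge 2: (18,0)→(18.5,37)  cross = 18·37 − 18.5·0 = 666.0000; (r_i+r_j)·cross = 36.5·666.0000 = 24309.0000
edge 3: (18.5,37)→(8,38)  cross = 18.5·38 − 8·37 = 407.0000; (r_i+r_j)·cross = 26.5·407.0000 = 10785.5000
edge 4: (8,38)→(4,28)  cross = 8·28 − 4·38 = 72.0000; (r_i+r_j)·cross = 12·72.0000 = 864.0000
edge 5: (4,28)→(4,14.5)  cross = 4·14.5 − 4·28 = -54.0000; (r_i+r_j)·cross = 8·-54.0000 = -432.0000
Σcross = 941.2500 → A = |Σcross|/2 = 470.6250 mm²
Σ(r_i+r_j)·cross = 32843.8750 → first moment M = |Σ|/6 = 5473.9792
R_c = M/A = 5473.9792/470.6250 = 11.6313 mm
θ = 227° = 3.961897 rad
V = θ·R_c·A = 3.961897·11.6313·470.6250 = 21687.344 mm³

Volume = 21687.344 mm³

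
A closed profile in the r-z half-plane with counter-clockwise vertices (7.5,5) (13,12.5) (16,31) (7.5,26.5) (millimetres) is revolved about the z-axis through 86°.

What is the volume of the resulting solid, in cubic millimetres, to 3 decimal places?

Profile (r,z), 4 vertices: (7.5,5) (13,12.5) (16,31) (7.5,26.5)
edge 0: (7.5,5)→(13,12.5)  cross = 7.5·12.5 − 13·5 = 28.7500; (r_i+r_j)·cross = 20.5·28.7500 = 589.3750
edge 1: (13,12.5)→(16,31)  cross = 13·31 − 16·12.5 = 203.0000; (r_i+r_j)·cross = 29·203.0000 = 5887.0000
edge 2: (16,31)→(7.5,26.5)  cross = 16·26.5 − 7.5·31 = 191.5000; (r_i+r_j)·cross = 23.5·191.5000 = 4500.2500
edge 3: (7.5,26.5)→(7.5,5)  cross = 7.5·5 − 7.5·26.5 = -161.2500; (r_i+r_j)·cross = 15·-161.2500 = -2418.7500
Σcross = 262.0000 → A = |Σcross|/2 = 131.0000 mm²
Σ(r_i+r_j)·cross = 8557.8750 → first moment M = |Σ|/6 = 1426.3125
R_c = M/A = 1426.3125/131.0000 = 10.8879 mm
θ = 86° = 1.500983 rad
V = θ·R_c·A = 1.500983·10.8879·131.0000 = 2140.871 mm³

Volume = 2140.871 mm³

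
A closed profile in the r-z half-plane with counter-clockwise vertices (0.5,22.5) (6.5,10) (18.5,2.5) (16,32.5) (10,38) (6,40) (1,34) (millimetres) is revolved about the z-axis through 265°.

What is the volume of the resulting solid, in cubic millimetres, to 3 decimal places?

Volume = 19596.548 mm³

Profile (r,z), 7 vertices: (0.5,22.5) (6.5,10) (18.5,2.5) (16,32.5) (10,38) (6,40) (1,34)
edge 0: (0.5,22.5)→(6.5,10)  cross = 0.5·10 − 6.5·22.5 = -141.2500; (r_i+r_j)·cross = 7·-141.2500 = -988.7500
edge 1: (6.5,10)→(18.5,2.5)  cross = 6.5·2.5 − 18.5·10 = -168.7500; (r_i+r_j)·cross = 25·-168.7500 = -4218.7500
edge 2: (18.5,2.5)→(16,32.5)  cross = 18.5·32.5 − 16·2.5 = 561.2500; (r_i+r_j)·cross = 34.5·561.2500 = 19363.1250
edge 3: (16,32.5)→(10,38)  cross = 16·38 − 10·32.5 = 283.0000; (r_i+r_j)·cross = 26·283.0000 = 7358.0000
edge 4: (10,38)→(6,40)  cross = 10·40 − 6·38 = 172.0000; (r_i+r_j)·cross = 16·172.0000 = 2752.0000
edge 5: (6,40)→(1,34)  cross = 6·34 − 1·40 = 164.0000; (r_i+r_j)·cross = 7·164.0000 = 1148.0000
edge 6: (1,34)→(0.5,22.5)  cross = 1·22.5 − 0.5·34 = 5.5000; (r_i+r_j)·cross = 1.5·5.5000 = 8.2500
Σcross = 875.7500 → A = |Σcross|/2 = 437.8750 mm²
Σ(r_i+r_j)·cross = 25421.8750 → first moment M = |Σ|/6 = 4236.9792
R_c = M/A = 4236.9792/437.8750 = 9.6762 mm
θ = 265° = 4.625123 rad
V = θ·R_c·A = 4.625123·9.6762·437.8750 = 19596.548 mm³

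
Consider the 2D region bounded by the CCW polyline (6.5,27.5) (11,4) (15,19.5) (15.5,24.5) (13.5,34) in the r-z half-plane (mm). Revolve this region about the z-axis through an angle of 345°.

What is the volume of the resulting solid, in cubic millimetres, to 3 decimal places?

Volume = 9899.786 mm³

Profile (r,z), 5 vertices: (6.5,27.5) (11,4) (15,19.5) (15.5,24.5) (13.5,34)
edge 0: (6.5,27.5)→(11,4)  cross = 6.5·4 − 11·27.5 = -276.5000; (r_i+r_j)·cross = 17.5·-276.5000 = -4838.7500
edge 1: (11,4)→(15,19.5)  cross = 11·19.5 − 15·4 = 154.5000; (r_i+r_j)·cross = 26·154.5000 = 4017.0000
edge 2: (15,19.5)→(15.5,24.5)  cross = 15·24.5 − 15.5·19.5 = 65.2500; (r_i+r_j)·cross = 30.5·65.2500 = 1990.1250
edge 3: (15.5,24.5)→(13.5,34)  cross = 15.5·34 − 13.5·24.5 = 196.2500; (r_i+r_j)·cross = 29·196.2500 = 5691.2500
edge 4: (13.5,34)→(6.5,27.5)  cross = 13.5·27.5 − 6.5·34 = 150.2500; (r_i+r_j)·cross = 20·150.2500 = 3005.0000
Σcross = 289.7500 → A = |Σcross|/2 = 144.8750 mm²
Σ(r_i+r_j)·cross = 9864.6250 → first moment M = |Σ|/6 = 1644.1042
R_c = M/A = 1644.1042/144.8750 = 11.3484 mm
θ = 345° = 6.021386 rad
V = θ·R_c·A = 6.021386·11.3484·144.8750 = 9899.786 mm³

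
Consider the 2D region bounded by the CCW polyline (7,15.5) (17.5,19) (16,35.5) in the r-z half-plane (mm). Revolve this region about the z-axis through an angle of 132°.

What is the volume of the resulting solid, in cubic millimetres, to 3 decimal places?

Volume = 2775.833 mm³

Profile (r,z), 3 vertices: (7,15.5) (17.5,19) (16,35.5)
edge 0: (7,15.5)→(17.5,19)  cross = 7·19 − 17.5·15.5 = -138.2500; (r_i+r_j)·cross = 24.5·-138.2500 = -3387.1250
edge 1: (17.5,19)→(16,35.5)  cross = 17.5·35.5 − 16·19 = 317.2500; (r_i+r_j)·cross = 33.5·317.2500 = 10627.8750
edge 2: (16,35.5)→(7,15.5)  cross = 16·15.5 − 7·35.5 = -0.5000; (r_i+r_j)·cross = 23·-0.5000 = -11.5000
Σcross = 178.5000 → A = |Σcross|/2 = 89.2500 mm²
Σ(r_i+r_j)·cross = 7229.2500 → first moment M = |Σ|/6 = 1204.8750
R_c = M/A = 1204.8750/89.2500 = 13.5000 mm
θ = 132° = 2.303835 rad
V = θ·R_c·A = 2.303835·13.5000·89.2500 = 2775.833 mm³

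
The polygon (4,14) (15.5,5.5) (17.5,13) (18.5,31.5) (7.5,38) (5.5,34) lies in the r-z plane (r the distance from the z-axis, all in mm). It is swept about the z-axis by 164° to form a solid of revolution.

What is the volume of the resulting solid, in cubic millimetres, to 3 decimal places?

Volume = 10986.973 mm³

Profile (r,z), 6 vertices: (4,14) (15.5,5.5) (17.5,13) (18.5,31.5) (7.5,38) (5.5,34)
edge 0: (4,14)→(15.5,5.5)  cross = 4·5.5 − 15.5·14 = -195.0000; (r_i+r_j)·cross = 19.5·-195.0000 = -3802.5000
edge 1: (15.5,5.5)→(17.5,13)  cross = 15.5·13 − 17.5·5.5 = 105.2500; (r_i+r_j)·cross = 33·105.2500 = 3473.2500
edge 2: (17.5,13)→(18.5,31.5)  cross = 17.5·31.5 − 18.5·13 = 310.7500; (r_i+r_j)·cross = 36·310.7500 = 11187.0000
edge 3: (18.5,31.5)→(7.5,38)  cross = 18.5·38 − 7.5·31.5 = 466.7500; (r_i+r_j)·cross = 26·466.7500 = 12135.5000
edge 4: (7.5,38)→(5.5,34)  cross = 7.5·34 − 5.5·38 = 46.0000; (r_i+r_j)·cross = 13·46.0000 = 598.0000
edge 5: (5.5,34)→(4,14)  cross = 5.5·14 − 4·34 = -59.0000; (r_i+r_j)·cross = 9.5·-59.0000 = -560.5000
Σcross = 674.7500 → A = |Σcross|/2 = 337.3750 mm²
Σ(r_i+r_j)·cross = 23030.7500 → first moment M = |Σ|/6 = 3838.4583
R_c = M/A = 3838.4583/337.3750 = 11.3774 mm
θ = 164° = 2.862340 rad
V = θ·R_c·A = 2.862340·11.3774·337.3750 = 10986.973 mm³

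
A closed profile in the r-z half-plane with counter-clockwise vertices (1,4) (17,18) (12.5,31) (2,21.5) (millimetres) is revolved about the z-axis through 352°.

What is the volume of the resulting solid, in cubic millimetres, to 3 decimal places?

Volume = 11228.762 mm³

Profile (r,z), 4 vertices: (1,4) (17,18) (12.5,31) (2,21.5)
edge 0: (1,4)→(17,18)  cross = 1·18 − 17·4 = -50.0000; (r_i+r_j)·cross = 18·-50.0000 = -900.0000
edge 1: (17,18)→(12.5,31)  cross = 17·31 − 12.5·18 = 302.0000; (r_i+r_j)·cross = 29.5·302.0000 = 8909.0000
edge 2: (12.5,31)→(2,21.5)  cross = 12.5·21.5 − 2·31 = 206.7500; (r_i+r_j)·cross = 14.5·206.7500 = 2997.8750
edge 3: (2,21.5)→(1,4)  cross = 2·4 − 1·21.5 = -13.5000; (r_i+r_j)·cross = 3·-13.5000 = -40.5000
Σcross = 445.2500 → A = |Σcross|/2 = 222.6250 mm²
Σ(r_i+r_j)·cross = 10966.3750 → first moment M = |Σ|/6 = 1827.7292
R_c = M/A = 1827.7292/222.6250 = 8.2099 mm
θ = 352° = 6.143559 rad
V = θ·R_c·A = 6.143559·8.2099·222.6250 = 11228.762 mm³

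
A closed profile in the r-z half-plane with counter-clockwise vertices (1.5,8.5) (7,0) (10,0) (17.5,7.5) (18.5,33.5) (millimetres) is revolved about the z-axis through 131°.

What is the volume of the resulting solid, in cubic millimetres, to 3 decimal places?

Volume = 7547.631 mm³

Profile (r,z), 5 vertices: (1.5,8.5) (7,0) (10,0) (17.5,7.5) (18.5,33.5)
edge 0: (1.5,8.5)→(7,0)  cross = 1.5·0 − 7·8.5 = -59.5000; (r_i+r_j)·cross = 8.5·-59.5000 = -505.7500
edge 1: (7,0)→(10,0)  cross = 7·0 − 10·0 = 0.0000; (r_i+r_j)·cross = 17·0.0000 = 0.0000
edge 2: (10,0)→(17.5,7.5)  cross = 10·7.5 − 17.5·0 = 75.0000; (r_i+r_j)·cross = 27.5·75.0000 = 2062.5000
edge 3: (17.5,7.5)→(18.5,33.5)  cross = 17.5·33.5 − 18.5·7.5 = 447.5000; (r_i+r_j)·cross = 36·447.5000 = 16110.0000
edge 4: (18.5,33.5)→(1.5,8.5)  cross = 18.5·8.5 − 1.5·33.5 = 107.0000; (r_i+r_j)·cross = 20·107.0000 = 2140.0000
Σcross = 570.0000 → A = |Σcross|/2 = 285.0000 mm²
Σ(r_i+r_j)·cross = 19806.7500 → first moment M = |Σ|/6 = 3301.1250
R_c = M/A = 3301.1250/285.0000 = 11.5829 mm
θ = 131° = 2.286381 rad
V = θ·R_c·A = 2.286381·11.5829·285.0000 = 7547.631 mm³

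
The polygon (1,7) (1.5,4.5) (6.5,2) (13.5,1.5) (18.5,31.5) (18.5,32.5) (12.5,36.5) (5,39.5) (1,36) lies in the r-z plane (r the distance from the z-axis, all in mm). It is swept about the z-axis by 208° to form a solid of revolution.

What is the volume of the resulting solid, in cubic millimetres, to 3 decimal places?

Profile (r,z), 9 vertices: (1,7) (1.5,4.5) (6.5,2) (13.5,1.5) (18.5,31.5) (18.5,32.5) (12.5,36.5) (5,39.5) (1,36)
edge 0: (1,7)→(1.5,4.5)  cross = 1·4.5 − 1.5·7 = -6.0000; (r_i+r_j)·cross = 2.5·-6.0000 = -15.0000
edge 1: (1.5,4.5)→(6.5,2)  cross = 1.5·2 − 6.5·4.5 = -26.2500; (r_i+r_j)·cross = 8·-26.2500 = -210.0000
edge 2: (6.5,2)→(13.5,1.5)  cross = 6.5·1.5 − 13.5·2 = -17.2500; (r_i+r_j)·cross = 20·-17.2500 = -345.0000
edge 3: (13.5,1.5)→(18.5,31.5)  cross = 13.5·31.5 − 18.5·1.5 = 397.5000; (r_i+r_j)·cross = 32·397.5000 = 12720.0000
edge 4: (18.5,31.5)→(18.5,32.5)  cross = 18.5·32.5 − 18.5·31.5 = 18.5000; (r_i+r_j)·cross = 37·18.5000 = 684.5000
edge 5: (18.5,32.5)→(12.5,36.5)  cross = 18.5·36.5 − 12.5·32.5 = 269.0000; (r_i+r_j)·cross = 31·269.0000 = 8339.0000
edge 6: (12.5,36.5)→(5,39.5)  cross = 12.5·39.5 − 5·36.5 = 311.2500; (r_i+r_j)·cross = 17.5·311.2500 = 5446.8750
edge 7: (5,39.5)→(1,36)  cross = 5·36 − 1·39.5 = 140.5000; (r_i+r_j)·cross = 6·140.5000 = 843.0000
edge 8: (1,36)→(1,7)  cross = 1·7 − 1·36 = -29.0000; (r_i+r_j)·cross = 2·-29.0000 = -58.0000
Σcross = 1058.2500 → A = |Σcross|/2 = 529.1250 mm²
Σ(r_i+r_j)·cross = 27405.3750 → first moment M = |Σ|/6 = 4567.5625
R_c = M/A = 4567.5625/529.1250 = 8.6323 mm
θ = 208° = 3.630285 rad
V = θ·R_c·A = 3.630285·8.6323·529.1250 = 16581.553 mm³

Volume = 16581.553 mm³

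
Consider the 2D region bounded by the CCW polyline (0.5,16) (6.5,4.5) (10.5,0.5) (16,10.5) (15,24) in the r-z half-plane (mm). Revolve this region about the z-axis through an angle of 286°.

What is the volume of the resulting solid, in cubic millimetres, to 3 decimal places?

Volume = 9820.951 mm³

Profile (r,z), 5 vertices: (0.5,16) (6.5,4.5) (10.5,0.5) (16,10.5) (15,24)
edge 0: (0.5,16)→(6.5,4.5)  cross = 0.5·4.5 − 6.5·16 = -101.7500; (r_i+r_j)·cross = 7·-101.7500 = -712.2500
edge 1: (6.5,4.5)→(10.5,0.5)  cross = 6.5·0.5 − 10.5·4.5 = -44.0000; (r_i+r_j)·cross = 17·-44.0000 = -748.0000
edge 2: (10.5,0.5)→(16,10.5)  cross = 10.5·10.5 − 16·0.5 = 102.2500; (r_i+r_j)·cross = 26.5·102.2500 = 2709.6250
edge 3: (16,10.5)→(15,24)  cross = 16·24 − 15·10.5 = 226.5000; (r_i+r_j)·cross = 31·226.5000 = 7021.5000
edge 4: (15,24)→(0.5,16)  cross = 15·16 − 0.5·24 = 228.0000; (r_i+r_j)·cross = 15.5·228.0000 = 3534.0000
Σcross = 411.0000 → A = |Σcross|/2 = 205.5000 mm²
Σ(r_i+r_j)·cross = 11804.8750 → first moment M = |Σ|/6 = 1967.4792
R_c = M/A = 1967.4792/205.5000 = 9.5741 mm
θ = 286° = 4.991642 rad
V = θ·R_c·A = 4.991642·9.5741·205.5000 = 9820.951 mm³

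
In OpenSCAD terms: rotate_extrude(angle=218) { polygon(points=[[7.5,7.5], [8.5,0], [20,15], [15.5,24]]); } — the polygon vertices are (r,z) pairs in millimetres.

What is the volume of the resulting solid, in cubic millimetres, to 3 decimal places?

Volume = 6299.351 mm³

Profile (r,z), 4 vertices: (7.5,7.5) (8.5,0) (20,15) (15.5,24)
edge 0: (7.5,7.5)→(8.5,0)  cross = 7.5·0 − 8.5·7.5 = -63.7500; (r_i+r_j)·cross = 16·-63.7500 = -1020.0000
edge 1: (8.5,0)→(20,15)  cross = 8.5·15 − 20·0 = 127.5000; (r_i+r_j)·cross = 28.5·127.5000 = 3633.7500
edge 2: (20,15)→(15.5,24)  cross = 20·24 − 15.5·15 = 247.5000; (r_i+r_j)·cross = 35.5·247.5000 = 8786.2500
edge 3: (15.5,24)→(7.5,7.5)  cross = 15.5·7.5 − 7.5·24 = -63.7500; (r_i+r_j)·cross = 23·-63.7500 = -1466.2500
Σcross = 247.5000 → A = |Σcross|/2 = 123.7500 mm²
Σ(r_i+r_j)·cross = 9933.7500 → first moment M = |Σ|/6 = 1655.6250
R_c = M/A = 1655.6250/123.7500 = 13.3788 mm
θ = 218° = 3.804818 rad
V = θ·R_c·A = 3.804818·13.3788·123.7500 = 6299.351 mm³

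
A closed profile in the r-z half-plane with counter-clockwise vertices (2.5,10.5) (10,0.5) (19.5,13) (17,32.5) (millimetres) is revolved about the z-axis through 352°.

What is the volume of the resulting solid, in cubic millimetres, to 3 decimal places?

Profile (r,z), 4 vertices: (2.5,10.5) (10,0.5) (19.5,13) (17,32.5)
edge 0: (2.5,10.5)→(10,0.5)  cross = 2.5·0.5 − 10·10.5 = -103.7500; (r_i+r_j)·cross = 12.5·-103.7500 = -1296.8750
edge 1: (10,0.5)→(19.5,13)  cross = 10·13 − 19.5·0.5 = 120.2500; (r_i+r_j)·cross = 29.5·120.2500 = 3547.3750
edge 2: (19.5,13)→(17,32.5)  cross = 19.5·32.5 − 17·13 = 412.7500; (r_i+r_j)·cross = 36.5·412.7500 = 15065.3750
edge 3: (17,32.5)→(2.5,10.5)  cross = 17·10.5 − 2.5·32.5 = 97.2500; (r_i+r_j)·cross = 19.5·97.2500 = 1896.3750
Σcross = 526.5000 → A = |Σcross|/2 = 263.2500 mm²
Σ(r_i+r_j)·cross = 19212.2500 → first moment M = |Σ|/6 = 3202.0417
R_c = M/A = 3202.0417/263.2500 = 12.1635 mm
θ = 352° = 6.143559 rad
V = θ·R_c·A = 6.143559·12.1635·263.2500 = 19671.932 mm³

Volume = 19671.932 mm³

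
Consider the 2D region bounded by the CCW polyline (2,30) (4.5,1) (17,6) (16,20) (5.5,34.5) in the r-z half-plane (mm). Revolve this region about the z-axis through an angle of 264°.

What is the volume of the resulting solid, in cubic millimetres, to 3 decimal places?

Profile (r,z), 5 vertices: (2,30) (4.5,1) (17,6) (16,20) (5.5,34.5)
edge 0: (2,30)→(4.5,1)  cross = 2·1 − 4.5·30 = -133.0000; (r_i+r_j)·cross = 6.5·-133.0000 = -864.5000
edge 1: (4.5,1)→(17,6)  cross = 4.5·6 − 17·1 = 10.0000; (r_i+r_j)·cross = 21.5·10.0000 = 215.0000
edge 2: (17,6)→(16,20)  cross = 17·20 − 16·6 = 244.0000; (r_i+r_j)·cross = 33·244.0000 = 8052.0000
edge 3: (16,20)→(5.5,34.5)  cross = 16·34.5 − 5.5·20 = 442.0000; (r_i+r_j)·cross = 21.5·442.0000 = 9503.0000
edge 4: (5.5,34.5)→(2,30)  cross = 5.5·30 − 2·34.5 = 96.0000; (r_i+r_j)·cross = 7.5·96.0000 = 720.0000
Σcross = 659.0000 → A = |Σcross|/2 = 329.5000 mm²
Σ(r_i+r_j)·cross = 17625.5000 → first moment M = |Σ|/6 = 2937.5833
R_c = M/A = 2937.5833/329.5000 = 8.9153 mm
θ = 264° = 4.607669 rad
V = θ·R_c·A = 4.607669·8.9153·329.5000 = 13535.412 mm³

Volume = 13535.412 mm³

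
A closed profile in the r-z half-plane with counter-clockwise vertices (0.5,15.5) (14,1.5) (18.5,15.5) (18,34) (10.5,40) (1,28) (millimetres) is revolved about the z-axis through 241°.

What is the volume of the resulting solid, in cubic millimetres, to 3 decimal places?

Profile (r,z), 6 vertices: (0.5,15.5) (14,1.5) (18.5,15.5) (18,34) (10.5,40) (1,28)
edge 0: (0.5,15.5)→(14,1.5)  cross = 0.5·1.5 − 14·15.5 = -216.2500; (r_i+r_j)·cross = 14.5·-216.2500 = -3135.6250
edge 1: (14,1.5)→(18.5,15.5)  cross = 14·15.5 − 18.5·1.5 = 189.2500; (r_i+r_j)·cross = 32.5·189.2500 = 6150.6250
edge 2: (18.5,15.5)→(18,34)  cross = 18.5·34 − 18·15.5 = 350.0000; (r_i+r_j)·cross = 36.5·350.0000 = 12775.0000
edge 3: (18,34)→(10.5,40)  cross = 18·40 − 10.5·34 = 363.0000; (r_i+r_j)·cross = 28.5·363.0000 = 10345.5000
edge 4: (10.5,40)→(1,28)  cross = 10.5·28 − 1·40 = 254.0000; (r_i+r_j)·cross = 11.5·254.0000 = 2921.0000
edge 5: (1,28)→(0.5,15.5)  cross = 1·15.5 − 0.5·28 = 1.5000; (r_i+r_j)·cross = 1.5·1.5000 = 2.2500
Σcross = 941.5000 → A = |Σcross|/2 = 470.7500 mm²
Σ(r_i+r_j)·cross = 29058.7500 → first moment M = |Σ|/6 = 4843.1250
R_c = M/A = 4843.1250/470.7500 = 10.2881 mm
θ = 241° = 4.206243 rad
V = θ·R_c·A = 4.206243·10.2881·470.7500 = 20371.363 mm³

Volume = 20371.363 mm³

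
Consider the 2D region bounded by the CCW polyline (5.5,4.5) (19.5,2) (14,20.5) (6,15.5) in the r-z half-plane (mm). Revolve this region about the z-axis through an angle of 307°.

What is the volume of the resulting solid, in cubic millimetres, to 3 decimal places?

Volume = 10488.600 mm³

Profile (r,z), 4 vertices: (5.5,4.5) (19.5,2) (14,20.5) (6,15.5)
edge 0: (5.5,4.5)→(19.5,2)  cross = 5.5·2 − 19.5·4.5 = -76.7500; (r_i+r_j)·cross = 25·-76.7500 = -1918.7500
edge 1: (19.5,2)→(14,20.5)  cross = 19.5·20.5 − 14·2 = 371.7500; (r_i+r_j)·cross = 33.5·371.7500 = 12453.6250
edge 2: (14,20.5)→(6,15.5)  cross = 14·15.5 − 6·20.5 = 94.0000; (r_i+r_j)·cross = 20·94.0000 = 1880.0000
edge 3: (6,15.5)→(5.5,4.5)  cross = 6·4.5 − 5.5·15.5 = -58.2500; (r_i+r_j)·cross = 11.5·-58.2500 = -669.8750
Σcross = 330.7500 → A = |Σcross|/2 = 165.3750 mm²
Σ(r_i+r_j)·cross = 11745.0000 → first moment M = |Σ|/6 = 1957.5000
R_c = M/A = 1957.5000/165.3750 = 11.8367 mm
θ = 307° = 5.358161 rad
V = θ·R_c·A = 5.358161·11.8367·165.3750 = 10488.600 mm³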